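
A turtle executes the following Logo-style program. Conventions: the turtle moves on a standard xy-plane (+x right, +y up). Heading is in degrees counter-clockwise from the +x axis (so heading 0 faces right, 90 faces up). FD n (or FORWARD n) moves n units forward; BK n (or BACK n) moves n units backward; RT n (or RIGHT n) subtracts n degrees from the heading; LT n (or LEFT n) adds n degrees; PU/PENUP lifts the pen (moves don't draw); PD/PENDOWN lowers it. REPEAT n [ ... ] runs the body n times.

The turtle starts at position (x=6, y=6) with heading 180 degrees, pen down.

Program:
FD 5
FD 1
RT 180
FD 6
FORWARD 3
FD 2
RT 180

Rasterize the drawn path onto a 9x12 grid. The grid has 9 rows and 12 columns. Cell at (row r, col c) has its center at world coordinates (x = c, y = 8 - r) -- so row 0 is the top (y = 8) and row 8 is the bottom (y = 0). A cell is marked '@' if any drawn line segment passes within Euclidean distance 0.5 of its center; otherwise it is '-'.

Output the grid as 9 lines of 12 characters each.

Answer: ------------
------------
@@@@@@@@@@@@
------------
------------
------------
------------
------------
------------

Derivation:
Segment 0: (6,6) -> (1,6)
Segment 1: (1,6) -> (0,6)
Segment 2: (0,6) -> (6,6)
Segment 3: (6,6) -> (9,6)
Segment 4: (9,6) -> (11,6)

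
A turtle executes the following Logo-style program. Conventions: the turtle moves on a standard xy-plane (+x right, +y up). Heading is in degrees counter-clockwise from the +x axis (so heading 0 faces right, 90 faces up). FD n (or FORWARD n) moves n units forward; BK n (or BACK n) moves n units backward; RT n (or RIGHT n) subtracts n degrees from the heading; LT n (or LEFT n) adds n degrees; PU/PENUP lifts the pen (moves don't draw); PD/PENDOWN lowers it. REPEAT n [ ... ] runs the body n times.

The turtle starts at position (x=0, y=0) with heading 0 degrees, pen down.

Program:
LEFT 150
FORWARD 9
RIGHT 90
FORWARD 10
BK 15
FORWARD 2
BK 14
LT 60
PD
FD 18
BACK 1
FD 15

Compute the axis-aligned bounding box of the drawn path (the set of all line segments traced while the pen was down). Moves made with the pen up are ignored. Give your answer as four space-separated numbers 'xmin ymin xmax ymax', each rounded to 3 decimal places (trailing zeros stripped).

Executing turtle program step by step:
Start: pos=(0,0), heading=0, pen down
LT 150: heading 0 -> 150
FD 9: (0,0) -> (-7.794,4.5) [heading=150, draw]
RT 90: heading 150 -> 60
FD 10: (-7.794,4.5) -> (-2.794,13.16) [heading=60, draw]
BK 15: (-2.794,13.16) -> (-10.294,0.17) [heading=60, draw]
FD 2: (-10.294,0.17) -> (-9.294,1.902) [heading=60, draw]
BK 14: (-9.294,1.902) -> (-16.294,-10.222) [heading=60, draw]
LT 60: heading 60 -> 120
PD: pen down
FD 18: (-16.294,-10.222) -> (-25.294,5.366) [heading=120, draw]
BK 1: (-25.294,5.366) -> (-24.794,4.5) [heading=120, draw]
FD 15: (-24.794,4.5) -> (-32.294,17.49) [heading=120, draw]
Final: pos=(-32.294,17.49), heading=120, 8 segment(s) drawn

Segment endpoints: x in {-32.294, -25.294, -24.794, -16.294, -10.294, -9.294, -7.794, -2.794, 0}, y in {-10.222, 0, 0.17, 1.902, 4.5, 4.5, 5.366, 13.16, 17.49}
xmin=-32.294, ymin=-10.222, xmax=0, ymax=17.49

Answer: -32.294 -10.222 0 17.49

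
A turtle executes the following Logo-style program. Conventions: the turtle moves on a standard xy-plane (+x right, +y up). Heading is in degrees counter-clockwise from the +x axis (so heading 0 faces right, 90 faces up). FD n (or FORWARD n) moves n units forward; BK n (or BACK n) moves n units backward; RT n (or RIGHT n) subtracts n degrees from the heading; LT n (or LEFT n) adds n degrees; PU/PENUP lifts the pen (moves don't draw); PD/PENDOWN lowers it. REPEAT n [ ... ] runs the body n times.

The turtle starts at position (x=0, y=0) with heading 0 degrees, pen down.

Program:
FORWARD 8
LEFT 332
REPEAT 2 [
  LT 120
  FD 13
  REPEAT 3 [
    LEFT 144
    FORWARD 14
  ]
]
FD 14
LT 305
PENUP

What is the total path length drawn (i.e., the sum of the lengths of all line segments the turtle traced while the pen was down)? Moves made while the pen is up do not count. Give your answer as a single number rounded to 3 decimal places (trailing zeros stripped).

Executing turtle program step by step:
Start: pos=(0,0), heading=0, pen down
FD 8: (0,0) -> (8,0) [heading=0, draw]
LT 332: heading 0 -> 332
REPEAT 2 [
  -- iteration 1/2 --
  LT 120: heading 332 -> 92
  FD 13: (8,0) -> (7.546,12.992) [heading=92, draw]
  REPEAT 3 [
    -- iteration 1/3 --
    LT 144: heading 92 -> 236
    FD 14: (7.546,12.992) -> (-0.282,1.386) [heading=236, draw]
    -- iteration 2/3 --
    LT 144: heading 236 -> 20
    FD 14: (-0.282,1.386) -> (12.873,6.174) [heading=20, draw]
    -- iteration 3/3 --
    LT 144: heading 20 -> 164
    FD 14: (12.873,6.174) -> (-0.584,10.033) [heading=164, draw]
  ]
  -- iteration 2/2 --
  LT 120: heading 164 -> 284
  FD 13: (-0.584,10.033) -> (2.561,-2.581) [heading=284, draw]
  REPEAT 3 [
    -- iteration 1/3 --
    LT 144: heading 284 -> 68
    FD 14: (2.561,-2.581) -> (7.805,10.399) [heading=68, draw]
    -- iteration 2/3 --
    LT 144: heading 68 -> 212
    FD 14: (7.805,10.399) -> (-4.068,2.981) [heading=212, draw]
    -- iteration 3/3 --
    LT 144: heading 212 -> 356
    FD 14: (-4.068,2.981) -> (9.898,2.004) [heading=356, draw]
  ]
]
FD 14: (9.898,2.004) -> (23.864,1.027) [heading=356, draw]
LT 305: heading 356 -> 301
PU: pen up
Final: pos=(23.864,1.027), heading=301, 10 segment(s) drawn

Segment lengths:
  seg 1: (0,0) -> (8,0), length = 8
  seg 2: (8,0) -> (7.546,12.992), length = 13
  seg 3: (7.546,12.992) -> (-0.282,1.386), length = 14
  seg 4: (-0.282,1.386) -> (12.873,6.174), length = 14
  seg 5: (12.873,6.174) -> (-0.584,10.033), length = 14
  seg 6: (-0.584,10.033) -> (2.561,-2.581), length = 13
  seg 7: (2.561,-2.581) -> (7.805,10.399), length = 14
  seg 8: (7.805,10.399) -> (-4.068,2.981), length = 14
  seg 9: (-4.068,2.981) -> (9.898,2.004), length = 14
  seg 10: (9.898,2.004) -> (23.864,1.027), length = 14
Total = 132

Answer: 132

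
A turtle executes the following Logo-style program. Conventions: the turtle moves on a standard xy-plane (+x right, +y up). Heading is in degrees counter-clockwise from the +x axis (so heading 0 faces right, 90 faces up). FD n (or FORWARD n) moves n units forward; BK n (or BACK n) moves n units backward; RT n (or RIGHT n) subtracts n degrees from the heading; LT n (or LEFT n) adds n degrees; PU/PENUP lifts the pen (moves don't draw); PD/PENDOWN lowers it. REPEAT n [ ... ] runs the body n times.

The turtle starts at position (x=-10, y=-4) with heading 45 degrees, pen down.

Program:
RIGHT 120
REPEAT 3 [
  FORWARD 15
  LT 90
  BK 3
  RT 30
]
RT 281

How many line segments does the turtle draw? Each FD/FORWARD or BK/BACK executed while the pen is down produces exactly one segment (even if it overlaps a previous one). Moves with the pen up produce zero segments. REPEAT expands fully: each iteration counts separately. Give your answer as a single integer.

Answer: 6

Derivation:
Executing turtle program step by step:
Start: pos=(-10,-4), heading=45, pen down
RT 120: heading 45 -> 285
REPEAT 3 [
  -- iteration 1/3 --
  FD 15: (-10,-4) -> (-6.118,-18.489) [heading=285, draw]
  LT 90: heading 285 -> 15
  BK 3: (-6.118,-18.489) -> (-9.015,-19.265) [heading=15, draw]
  RT 30: heading 15 -> 345
  -- iteration 2/3 --
  FD 15: (-9.015,-19.265) -> (5.473,-23.148) [heading=345, draw]
  LT 90: heading 345 -> 75
  BK 3: (5.473,-23.148) -> (4.697,-26.045) [heading=75, draw]
  RT 30: heading 75 -> 45
  -- iteration 3/3 --
  FD 15: (4.697,-26.045) -> (15.304,-15.439) [heading=45, draw]
  LT 90: heading 45 -> 135
  BK 3: (15.304,-15.439) -> (17.425,-17.56) [heading=135, draw]
  RT 30: heading 135 -> 105
]
RT 281: heading 105 -> 184
Final: pos=(17.425,-17.56), heading=184, 6 segment(s) drawn
Segments drawn: 6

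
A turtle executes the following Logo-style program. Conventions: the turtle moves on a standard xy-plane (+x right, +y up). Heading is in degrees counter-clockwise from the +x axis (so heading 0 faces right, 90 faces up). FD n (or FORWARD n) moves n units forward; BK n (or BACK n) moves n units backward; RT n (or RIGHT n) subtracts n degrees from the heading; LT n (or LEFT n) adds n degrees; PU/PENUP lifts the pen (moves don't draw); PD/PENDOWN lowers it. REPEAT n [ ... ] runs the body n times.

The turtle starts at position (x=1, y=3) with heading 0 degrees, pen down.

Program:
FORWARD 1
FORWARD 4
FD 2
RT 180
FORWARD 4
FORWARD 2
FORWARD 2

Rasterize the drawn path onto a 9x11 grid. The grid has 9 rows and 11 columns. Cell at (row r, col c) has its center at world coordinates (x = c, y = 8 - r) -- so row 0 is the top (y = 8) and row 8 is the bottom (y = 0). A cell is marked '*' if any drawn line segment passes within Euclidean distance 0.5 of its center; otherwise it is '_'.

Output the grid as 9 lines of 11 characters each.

Answer: ___________
___________
___________
___________
___________
*********__
___________
___________
___________

Derivation:
Segment 0: (1,3) -> (2,3)
Segment 1: (2,3) -> (6,3)
Segment 2: (6,3) -> (8,3)
Segment 3: (8,3) -> (4,3)
Segment 4: (4,3) -> (2,3)
Segment 5: (2,3) -> (0,3)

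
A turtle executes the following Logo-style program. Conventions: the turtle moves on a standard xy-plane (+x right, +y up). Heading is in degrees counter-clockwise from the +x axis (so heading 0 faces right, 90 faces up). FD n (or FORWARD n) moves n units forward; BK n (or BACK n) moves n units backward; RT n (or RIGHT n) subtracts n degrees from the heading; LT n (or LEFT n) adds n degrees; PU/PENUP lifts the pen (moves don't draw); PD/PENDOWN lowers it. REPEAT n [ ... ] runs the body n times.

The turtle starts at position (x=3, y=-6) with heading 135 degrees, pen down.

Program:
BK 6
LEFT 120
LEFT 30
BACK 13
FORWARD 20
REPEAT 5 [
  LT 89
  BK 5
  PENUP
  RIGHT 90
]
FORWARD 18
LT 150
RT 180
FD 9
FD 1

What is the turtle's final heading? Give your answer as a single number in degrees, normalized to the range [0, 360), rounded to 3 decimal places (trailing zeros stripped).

Answer: 250

Derivation:
Executing turtle program step by step:
Start: pos=(3,-6), heading=135, pen down
BK 6: (3,-6) -> (7.243,-10.243) [heading=135, draw]
LT 120: heading 135 -> 255
LT 30: heading 255 -> 285
BK 13: (7.243,-10.243) -> (3.878,2.314) [heading=285, draw]
FD 20: (3.878,2.314) -> (9.054,-17.004) [heading=285, draw]
REPEAT 5 [
  -- iteration 1/5 --
  LT 89: heading 285 -> 14
  BK 5: (9.054,-17.004) -> (4.203,-18.214) [heading=14, draw]
  PU: pen up
  RT 90: heading 14 -> 284
  -- iteration 2/5 --
  LT 89: heading 284 -> 13
  BK 5: (4.203,-18.214) -> (-0.669,-19.338) [heading=13, move]
  PU: pen up
  RT 90: heading 13 -> 283
  -- iteration 3/5 --
  LT 89: heading 283 -> 12
  BK 5: (-0.669,-19.338) -> (-5.56,-20.378) [heading=12, move]
  PU: pen up
  RT 90: heading 12 -> 282
  -- iteration 4/5 --
  LT 89: heading 282 -> 11
  BK 5: (-5.56,-20.378) -> (-10.468,-21.332) [heading=11, move]
  PU: pen up
  RT 90: heading 11 -> 281
  -- iteration 5/5 --
  LT 89: heading 281 -> 10
  BK 5: (-10.468,-21.332) -> (-15.392,-22.2) [heading=10, move]
  PU: pen up
  RT 90: heading 10 -> 280
]
FD 18: (-15.392,-22.2) -> (-12.266,-39.927) [heading=280, move]
LT 150: heading 280 -> 70
RT 180: heading 70 -> 250
FD 9: (-12.266,-39.927) -> (-15.344,-48.384) [heading=250, move]
FD 1: (-15.344,-48.384) -> (-15.686,-49.324) [heading=250, move]
Final: pos=(-15.686,-49.324), heading=250, 4 segment(s) drawn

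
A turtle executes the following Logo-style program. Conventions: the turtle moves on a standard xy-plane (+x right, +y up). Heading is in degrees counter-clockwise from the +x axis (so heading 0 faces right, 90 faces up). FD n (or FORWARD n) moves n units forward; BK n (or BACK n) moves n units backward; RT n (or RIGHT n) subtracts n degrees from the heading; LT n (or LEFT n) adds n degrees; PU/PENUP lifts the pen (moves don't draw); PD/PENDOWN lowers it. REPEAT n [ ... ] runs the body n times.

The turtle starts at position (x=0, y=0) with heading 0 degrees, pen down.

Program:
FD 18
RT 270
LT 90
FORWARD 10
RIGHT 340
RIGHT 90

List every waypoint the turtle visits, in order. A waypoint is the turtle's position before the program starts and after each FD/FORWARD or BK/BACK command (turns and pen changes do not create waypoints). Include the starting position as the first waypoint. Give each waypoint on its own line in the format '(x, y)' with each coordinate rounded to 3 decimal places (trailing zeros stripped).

Answer: (0, 0)
(18, 0)
(8, 0)

Derivation:
Executing turtle program step by step:
Start: pos=(0,0), heading=0, pen down
FD 18: (0,0) -> (18,0) [heading=0, draw]
RT 270: heading 0 -> 90
LT 90: heading 90 -> 180
FD 10: (18,0) -> (8,0) [heading=180, draw]
RT 340: heading 180 -> 200
RT 90: heading 200 -> 110
Final: pos=(8,0), heading=110, 2 segment(s) drawn
Waypoints (3 total):
(0, 0)
(18, 0)
(8, 0)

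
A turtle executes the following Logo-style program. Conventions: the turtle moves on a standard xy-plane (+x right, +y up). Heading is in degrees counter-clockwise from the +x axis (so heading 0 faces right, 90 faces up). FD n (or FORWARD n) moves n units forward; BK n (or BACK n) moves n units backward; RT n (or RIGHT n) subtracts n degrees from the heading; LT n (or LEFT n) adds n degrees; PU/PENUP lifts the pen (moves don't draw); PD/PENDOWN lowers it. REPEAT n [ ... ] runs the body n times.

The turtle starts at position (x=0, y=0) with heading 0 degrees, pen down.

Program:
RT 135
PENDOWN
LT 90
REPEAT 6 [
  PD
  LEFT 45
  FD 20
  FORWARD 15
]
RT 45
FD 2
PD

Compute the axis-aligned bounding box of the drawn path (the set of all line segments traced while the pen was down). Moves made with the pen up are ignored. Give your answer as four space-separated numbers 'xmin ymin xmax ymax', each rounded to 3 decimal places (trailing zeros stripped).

Answer: -26.749 0 59.749 84.497

Derivation:
Executing turtle program step by step:
Start: pos=(0,0), heading=0, pen down
RT 135: heading 0 -> 225
PD: pen down
LT 90: heading 225 -> 315
REPEAT 6 [
  -- iteration 1/6 --
  PD: pen down
  LT 45: heading 315 -> 0
  FD 20: (0,0) -> (20,0) [heading=0, draw]
  FD 15: (20,0) -> (35,0) [heading=0, draw]
  -- iteration 2/6 --
  PD: pen down
  LT 45: heading 0 -> 45
  FD 20: (35,0) -> (49.142,14.142) [heading=45, draw]
  FD 15: (49.142,14.142) -> (59.749,24.749) [heading=45, draw]
  -- iteration 3/6 --
  PD: pen down
  LT 45: heading 45 -> 90
  FD 20: (59.749,24.749) -> (59.749,44.749) [heading=90, draw]
  FD 15: (59.749,44.749) -> (59.749,59.749) [heading=90, draw]
  -- iteration 4/6 --
  PD: pen down
  LT 45: heading 90 -> 135
  FD 20: (59.749,59.749) -> (45.607,73.891) [heading=135, draw]
  FD 15: (45.607,73.891) -> (35,84.497) [heading=135, draw]
  -- iteration 5/6 --
  PD: pen down
  LT 45: heading 135 -> 180
  FD 20: (35,84.497) -> (15,84.497) [heading=180, draw]
  FD 15: (15,84.497) -> (0,84.497) [heading=180, draw]
  -- iteration 6/6 --
  PD: pen down
  LT 45: heading 180 -> 225
  FD 20: (0,84.497) -> (-14.142,70.355) [heading=225, draw]
  FD 15: (-14.142,70.355) -> (-24.749,59.749) [heading=225, draw]
]
RT 45: heading 225 -> 180
FD 2: (-24.749,59.749) -> (-26.749,59.749) [heading=180, draw]
PD: pen down
Final: pos=(-26.749,59.749), heading=180, 13 segment(s) drawn

Segment endpoints: x in {-26.749, -24.749, -14.142, 0, 15, 20, 35, 45.607, 49.142, 59.749}, y in {0, 14.142, 24.749, 44.749, 59.749, 70.355, 73.891, 84.497}
xmin=-26.749, ymin=0, xmax=59.749, ymax=84.497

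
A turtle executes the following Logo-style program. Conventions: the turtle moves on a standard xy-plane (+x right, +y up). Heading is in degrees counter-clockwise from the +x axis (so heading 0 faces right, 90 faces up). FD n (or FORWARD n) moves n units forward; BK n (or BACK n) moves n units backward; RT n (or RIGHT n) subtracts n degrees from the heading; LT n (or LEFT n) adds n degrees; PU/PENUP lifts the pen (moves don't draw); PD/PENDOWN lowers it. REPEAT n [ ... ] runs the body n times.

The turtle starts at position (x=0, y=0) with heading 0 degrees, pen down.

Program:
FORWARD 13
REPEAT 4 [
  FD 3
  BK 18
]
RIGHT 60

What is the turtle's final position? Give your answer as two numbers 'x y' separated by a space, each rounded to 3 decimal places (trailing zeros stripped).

Answer: -47 0

Derivation:
Executing turtle program step by step:
Start: pos=(0,0), heading=0, pen down
FD 13: (0,0) -> (13,0) [heading=0, draw]
REPEAT 4 [
  -- iteration 1/4 --
  FD 3: (13,0) -> (16,0) [heading=0, draw]
  BK 18: (16,0) -> (-2,0) [heading=0, draw]
  -- iteration 2/4 --
  FD 3: (-2,0) -> (1,0) [heading=0, draw]
  BK 18: (1,0) -> (-17,0) [heading=0, draw]
  -- iteration 3/4 --
  FD 3: (-17,0) -> (-14,0) [heading=0, draw]
  BK 18: (-14,0) -> (-32,0) [heading=0, draw]
  -- iteration 4/4 --
  FD 3: (-32,0) -> (-29,0) [heading=0, draw]
  BK 18: (-29,0) -> (-47,0) [heading=0, draw]
]
RT 60: heading 0 -> 300
Final: pos=(-47,0), heading=300, 9 segment(s) drawn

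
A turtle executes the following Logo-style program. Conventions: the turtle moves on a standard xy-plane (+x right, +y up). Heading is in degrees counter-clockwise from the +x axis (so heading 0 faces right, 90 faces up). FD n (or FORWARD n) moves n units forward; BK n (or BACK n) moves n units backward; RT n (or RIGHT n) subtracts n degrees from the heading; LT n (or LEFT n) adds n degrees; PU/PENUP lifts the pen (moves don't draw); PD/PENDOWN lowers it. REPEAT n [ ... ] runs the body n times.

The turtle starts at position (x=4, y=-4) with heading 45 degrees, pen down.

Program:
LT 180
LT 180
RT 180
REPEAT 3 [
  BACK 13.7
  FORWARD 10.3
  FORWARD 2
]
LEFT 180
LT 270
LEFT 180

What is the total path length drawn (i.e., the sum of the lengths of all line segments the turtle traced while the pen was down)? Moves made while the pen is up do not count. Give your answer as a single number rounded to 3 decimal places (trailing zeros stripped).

Answer: 78

Derivation:
Executing turtle program step by step:
Start: pos=(4,-4), heading=45, pen down
LT 180: heading 45 -> 225
LT 180: heading 225 -> 45
RT 180: heading 45 -> 225
REPEAT 3 [
  -- iteration 1/3 --
  BK 13.7: (4,-4) -> (13.687,5.687) [heading=225, draw]
  FD 10.3: (13.687,5.687) -> (6.404,-1.596) [heading=225, draw]
  FD 2: (6.404,-1.596) -> (4.99,-3.01) [heading=225, draw]
  -- iteration 2/3 --
  BK 13.7: (4.99,-3.01) -> (14.677,6.677) [heading=225, draw]
  FD 10.3: (14.677,6.677) -> (7.394,-0.606) [heading=225, draw]
  FD 2: (7.394,-0.606) -> (5.98,-2.02) [heading=225, draw]
  -- iteration 3/3 --
  BK 13.7: (5.98,-2.02) -> (15.667,7.667) [heading=225, draw]
  FD 10.3: (15.667,7.667) -> (8.384,0.384) [heading=225, draw]
  FD 2: (8.384,0.384) -> (6.97,-1.03) [heading=225, draw]
]
LT 180: heading 225 -> 45
LT 270: heading 45 -> 315
LT 180: heading 315 -> 135
Final: pos=(6.97,-1.03), heading=135, 9 segment(s) drawn

Segment lengths:
  seg 1: (4,-4) -> (13.687,5.687), length = 13.7
  seg 2: (13.687,5.687) -> (6.404,-1.596), length = 10.3
  seg 3: (6.404,-1.596) -> (4.99,-3.01), length = 2
  seg 4: (4.99,-3.01) -> (14.677,6.677), length = 13.7
  seg 5: (14.677,6.677) -> (7.394,-0.606), length = 10.3
  seg 6: (7.394,-0.606) -> (5.98,-2.02), length = 2
  seg 7: (5.98,-2.02) -> (15.667,7.667), length = 13.7
  seg 8: (15.667,7.667) -> (8.384,0.384), length = 10.3
  seg 9: (8.384,0.384) -> (6.97,-1.03), length = 2
Total = 78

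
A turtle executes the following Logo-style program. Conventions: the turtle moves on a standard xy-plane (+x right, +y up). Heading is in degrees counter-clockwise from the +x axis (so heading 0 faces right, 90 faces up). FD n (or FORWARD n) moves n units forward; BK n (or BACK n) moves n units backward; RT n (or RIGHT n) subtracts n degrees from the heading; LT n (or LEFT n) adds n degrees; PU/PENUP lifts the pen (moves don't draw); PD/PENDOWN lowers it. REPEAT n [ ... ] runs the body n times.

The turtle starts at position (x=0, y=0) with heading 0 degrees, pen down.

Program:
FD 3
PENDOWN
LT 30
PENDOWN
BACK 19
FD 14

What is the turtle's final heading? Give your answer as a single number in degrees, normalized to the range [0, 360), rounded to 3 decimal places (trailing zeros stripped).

Executing turtle program step by step:
Start: pos=(0,0), heading=0, pen down
FD 3: (0,0) -> (3,0) [heading=0, draw]
PD: pen down
LT 30: heading 0 -> 30
PD: pen down
BK 19: (3,0) -> (-13.454,-9.5) [heading=30, draw]
FD 14: (-13.454,-9.5) -> (-1.33,-2.5) [heading=30, draw]
Final: pos=(-1.33,-2.5), heading=30, 3 segment(s) drawn

Answer: 30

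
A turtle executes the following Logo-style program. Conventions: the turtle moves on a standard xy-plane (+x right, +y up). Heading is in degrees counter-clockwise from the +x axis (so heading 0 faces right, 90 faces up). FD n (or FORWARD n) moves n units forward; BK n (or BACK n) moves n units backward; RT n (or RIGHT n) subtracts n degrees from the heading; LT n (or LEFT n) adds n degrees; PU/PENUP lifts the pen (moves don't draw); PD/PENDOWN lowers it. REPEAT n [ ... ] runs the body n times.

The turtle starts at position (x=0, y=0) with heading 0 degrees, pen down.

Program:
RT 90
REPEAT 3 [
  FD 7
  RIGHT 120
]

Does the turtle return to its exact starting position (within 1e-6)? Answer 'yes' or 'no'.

Answer: yes

Derivation:
Executing turtle program step by step:
Start: pos=(0,0), heading=0, pen down
RT 90: heading 0 -> 270
REPEAT 3 [
  -- iteration 1/3 --
  FD 7: (0,0) -> (0,-7) [heading=270, draw]
  RT 120: heading 270 -> 150
  -- iteration 2/3 --
  FD 7: (0,-7) -> (-6.062,-3.5) [heading=150, draw]
  RT 120: heading 150 -> 30
  -- iteration 3/3 --
  FD 7: (-6.062,-3.5) -> (0,0) [heading=30, draw]
  RT 120: heading 30 -> 270
]
Final: pos=(0,0), heading=270, 3 segment(s) drawn

Start position: (0, 0)
Final position: (0, 0)
Distance = 0; < 1e-6 -> CLOSED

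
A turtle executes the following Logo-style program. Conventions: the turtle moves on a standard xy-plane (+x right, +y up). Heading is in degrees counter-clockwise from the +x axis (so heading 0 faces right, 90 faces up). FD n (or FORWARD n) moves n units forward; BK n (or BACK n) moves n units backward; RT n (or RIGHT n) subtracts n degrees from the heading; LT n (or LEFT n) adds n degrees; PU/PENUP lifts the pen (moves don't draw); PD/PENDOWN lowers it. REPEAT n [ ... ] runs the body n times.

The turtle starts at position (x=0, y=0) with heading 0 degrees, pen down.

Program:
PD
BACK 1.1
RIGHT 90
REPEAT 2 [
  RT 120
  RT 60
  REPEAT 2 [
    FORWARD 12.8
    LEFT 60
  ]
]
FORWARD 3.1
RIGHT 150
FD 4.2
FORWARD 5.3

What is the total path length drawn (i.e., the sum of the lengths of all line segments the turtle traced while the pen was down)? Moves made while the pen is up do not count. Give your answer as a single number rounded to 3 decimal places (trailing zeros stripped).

Answer: 64.9

Derivation:
Executing turtle program step by step:
Start: pos=(0,0), heading=0, pen down
PD: pen down
BK 1.1: (0,0) -> (-1.1,0) [heading=0, draw]
RT 90: heading 0 -> 270
REPEAT 2 [
  -- iteration 1/2 --
  RT 120: heading 270 -> 150
  RT 60: heading 150 -> 90
  REPEAT 2 [
    -- iteration 1/2 --
    FD 12.8: (-1.1,0) -> (-1.1,12.8) [heading=90, draw]
    LT 60: heading 90 -> 150
    -- iteration 2/2 --
    FD 12.8: (-1.1,12.8) -> (-12.185,19.2) [heading=150, draw]
    LT 60: heading 150 -> 210
  ]
  -- iteration 2/2 --
  RT 120: heading 210 -> 90
  RT 60: heading 90 -> 30
  REPEAT 2 [
    -- iteration 1/2 --
    FD 12.8: (-12.185,19.2) -> (-1.1,25.6) [heading=30, draw]
    LT 60: heading 30 -> 90
    -- iteration 2/2 --
    FD 12.8: (-1.1,25.6) -> (-1.1,38.4) [heading=90, draw]
    LT 60: heading 90 -> 150
  ]
]
FD 3.1: (-1.1,38.4) -> (-3.785,39.95) [heading=150, draw]
RT 150: heading 150 -> 0
FD 4.2: (-3.785,39.95) -> (0.415,39.95) [heading=0, draw]
FD 5.3: (0.415,39.95) -> (5.715,39.95) [heading=0, draw]
Final: pos=(5.715,39.95), heading=0, 8 segment(s) drawn

Segment lengths:
  seg 1: (0,0) -> (-1.1,0), length = 1.1
  seg 2: (-1.1,0) -> (-1.1,12.8), length = 12.8
  seg 3: (-1.1,12.8) -> (-12.185,19.2), length = 12.8
  seg 4: (-12.185,19.2) -> (-1.1,25.6), length = 12.8
  seg 5: (-1.1,25.6) -> (-1.1,38.4), length = 12.8
  seg 6: (-1.1,38.4) -> (-3.785,39.95), length = 3.1
  seg 7: (-3.785,39.95) -> (0.415,39.95), length = 4.2
  seg 8: (0.415,39.95) -> (5.715,39.95), length = 5.3
Total = 64.9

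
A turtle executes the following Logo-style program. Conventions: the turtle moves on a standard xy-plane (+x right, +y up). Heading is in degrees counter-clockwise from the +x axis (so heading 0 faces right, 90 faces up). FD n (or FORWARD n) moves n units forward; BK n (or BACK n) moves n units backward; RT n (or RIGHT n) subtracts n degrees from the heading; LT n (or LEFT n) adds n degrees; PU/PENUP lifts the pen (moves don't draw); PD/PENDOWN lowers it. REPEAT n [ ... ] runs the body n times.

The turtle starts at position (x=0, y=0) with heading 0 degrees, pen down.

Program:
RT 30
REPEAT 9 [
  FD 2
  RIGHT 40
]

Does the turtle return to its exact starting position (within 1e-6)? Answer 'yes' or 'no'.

Answer: yes

Derivation:
Executing turtle program step by step:
Start: pos=(0,0), heading=0, pen down
RT 30: heading 0 -> 330
REPEAT 9 [
  -- iteration 1/9 --
  FD 2: (0,0) -> (1.732,-1) [heading=330, draw]
  RT 40: heading 330 -> 290
  -- iteration 2/9 --
  FD 2: (1.732,-1) -> (2.416,-2.879) [heading=290, draw]
  RT 40: heading 290 -> 250
  -- iteration 3/9 --
  FD 2: (2.416,-2.879) -> (1.732,-4.759) [heading=250, draw]
  RT 40: heading 250 -> 210
  -- iteration 4/9 --
  FD 2: (1.732,-4.759) -> (0,-5.759) [heading=210, draw]
  RT 40: heading 210 -> 170
  -- iteration 5/9 --
  FD 2: (0,-5.759) -> (-1.97,-5.411) [heading=170, draw]
  RT 40: heading 170 -> 130
  -- iteration 6/9 --
  FD 2: (-1.97,-5.411) -> (-3.255,-3.879) [heading=130, draw]
  RT 40: heading 130 -> 90
  -- iteration 7/9 --
  FD 2: (-3.255,-3.879) -> (-3.255,-1.879) [heading=90, draw]
  RT 40: heading 90 -> 50
  -- iteration 8/9 --
  FD 2: (-3.255,-1.879) -> (-1.97,-0.347) [heading=50, draw]
  RT 40: heading 50 -> 10
  -- iteration 9/9 --
  FD 2: (-1.97,-0.347) -> (0,0) [heading=10, draw]
  RT 40: heading 10 -> 330
]
Final: pos=(0,0), heading=330, 9 segment(s) drawn

Start position: (0, 0)
Final position: (0, 0)
Distance = 0; < 1e-6 -> CLOSED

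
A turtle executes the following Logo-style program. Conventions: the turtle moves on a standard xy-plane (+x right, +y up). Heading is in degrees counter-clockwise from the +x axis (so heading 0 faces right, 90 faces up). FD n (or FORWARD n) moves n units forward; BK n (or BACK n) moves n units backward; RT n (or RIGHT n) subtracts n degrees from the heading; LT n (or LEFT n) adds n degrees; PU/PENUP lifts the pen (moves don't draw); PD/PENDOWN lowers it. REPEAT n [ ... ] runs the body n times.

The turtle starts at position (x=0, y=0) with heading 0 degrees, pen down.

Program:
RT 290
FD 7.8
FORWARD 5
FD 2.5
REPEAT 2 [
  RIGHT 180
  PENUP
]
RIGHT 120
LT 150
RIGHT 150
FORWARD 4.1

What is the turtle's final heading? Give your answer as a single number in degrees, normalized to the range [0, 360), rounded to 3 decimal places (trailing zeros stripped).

Answer: 310

Derivation:
Executing turtle program step by step:
Start: pos=(0,0), heading=0, pen down
RT 290: heading 0 -> 70
FD 7.8: (0,0) -> (2.668,7.33) [heading=70, draw]
FD 5: (2.668,7.33) -> (4.378,12.028) [heading=70, draw]
FD 2.5: (4.378,12.028) -> (5.233,14.377) [heading=70, draw]
REPEAT 2 [
  -- iteration 1/2 --
  RT 180: heading 70 -> 250
  PU: pen up
  -- iteration 2/2 --
  RT 180: heading 250 -> 70
  PU: pen up
]
RT 120: heading 70 -> 310
LT 150: heading 310 -> 100
RT 150: heading 100 -> 310
FD 4.1: (5.233,14.377) -> (7.868,11.237) [heading=310, move]
Final: pos=(7.868,11.237), heading=310, 3 segment(s) drawn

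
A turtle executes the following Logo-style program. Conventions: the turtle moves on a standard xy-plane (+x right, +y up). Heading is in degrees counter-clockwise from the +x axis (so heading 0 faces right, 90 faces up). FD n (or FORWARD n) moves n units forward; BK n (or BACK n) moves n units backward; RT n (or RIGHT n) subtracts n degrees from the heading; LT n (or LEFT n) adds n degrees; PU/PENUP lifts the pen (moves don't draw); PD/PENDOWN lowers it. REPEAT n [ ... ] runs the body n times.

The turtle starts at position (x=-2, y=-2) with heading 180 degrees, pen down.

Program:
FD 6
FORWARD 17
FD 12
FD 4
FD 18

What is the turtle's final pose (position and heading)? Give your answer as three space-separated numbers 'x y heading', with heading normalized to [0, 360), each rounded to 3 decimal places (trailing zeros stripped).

Executing turtle program step by step:
Start: pos=(-2,-2), heading=180, pen down
FD 6: (-2,-2) -> (-8,-2) [heading=180, draw]
FD 17: (-8,-2) -> (-25,-2) [heading=180, draw]
FD 12: (-25,-2) -> (-37,-2) [heading=180, draw]
FD 4: (-37,-2) -> (-41,-2) [heading=180, draw]
FD 18: (-41,-2) -> (-59,-2) [heading=180, draw]
Final: pos=(-59,-2), heading=180, 5 segment(s) drawn

Answer: -59 -2 180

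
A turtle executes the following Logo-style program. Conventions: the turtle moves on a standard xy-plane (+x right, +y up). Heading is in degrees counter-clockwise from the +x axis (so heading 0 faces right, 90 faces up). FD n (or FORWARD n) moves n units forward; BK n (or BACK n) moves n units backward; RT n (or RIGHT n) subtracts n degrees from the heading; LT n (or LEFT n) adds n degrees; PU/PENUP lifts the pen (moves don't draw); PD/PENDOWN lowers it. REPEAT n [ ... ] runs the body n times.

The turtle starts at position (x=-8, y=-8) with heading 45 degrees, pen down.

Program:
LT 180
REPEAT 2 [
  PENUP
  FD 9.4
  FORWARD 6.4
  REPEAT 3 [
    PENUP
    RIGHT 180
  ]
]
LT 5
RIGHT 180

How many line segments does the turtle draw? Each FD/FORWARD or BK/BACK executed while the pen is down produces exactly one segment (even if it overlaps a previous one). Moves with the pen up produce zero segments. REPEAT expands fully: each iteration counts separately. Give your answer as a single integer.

Executing turtle program step by step:
Start: pos=(-8,-8), heading=45, pen down
LT 180: heading 45 -> 225
REPEAT 2 [
  -- iteration 1/2 --
  PU: pen up
  FD 9.4: (-8,-8) -> (-14.647,-14.647) [heading=225, move]
  FD 6.4: (-14.647,-14.647) -> (-19.172,-19.172) [heading=225, move]
  REPEAT 3 [
    -- iteration 1/3 --
    PU: pen up
    RT 180: heading 225 -> 45
    -- iteration 2/3 --
    PU: pen up
    RT 180: heading 45 -> 225
    -- iteration 3/3 --
    PU: pen up
    RT 180: heading 225 -> 45
  ]
  -- iteration 2/2 --
  PU: pen up
  FD 9.4: (-19.172,-19.172) -> (-12.525,-12.525) [heading=45, move]
  FD 6.4: (-12.525,-12.525) -> (-8,-8) [heading=45, move]
  REPEAT 3 [
    -- iteration 1/3 --
    PU: pen up
    RT 180: heading 45 -> 225
    -- iteration 2/3 --
    PU: pen up
    RT 180: heading 225 -> 45
    -- iteration 3/3 --
    PU: pen up
    RT 180: heading 45 -> 225
  ]
]
LT 5: heading 225 -> 230
RT 180: heading 230 -> 50
Final: pos=(-8,-8), heading=50, 0 segment(s) drawn
Segments drawn: 0

Answer: 0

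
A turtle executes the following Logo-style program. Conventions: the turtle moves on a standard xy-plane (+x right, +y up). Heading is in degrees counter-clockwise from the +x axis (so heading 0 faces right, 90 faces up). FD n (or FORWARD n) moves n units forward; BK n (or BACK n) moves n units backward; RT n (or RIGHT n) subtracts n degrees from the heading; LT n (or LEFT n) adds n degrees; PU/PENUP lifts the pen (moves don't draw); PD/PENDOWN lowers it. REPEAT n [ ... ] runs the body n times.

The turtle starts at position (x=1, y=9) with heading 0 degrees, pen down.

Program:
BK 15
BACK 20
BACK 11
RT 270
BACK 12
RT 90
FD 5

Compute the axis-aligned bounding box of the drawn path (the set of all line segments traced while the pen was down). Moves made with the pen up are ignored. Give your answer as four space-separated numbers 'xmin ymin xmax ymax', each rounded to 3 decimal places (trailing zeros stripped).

Executing turtle program step by step:
Start: pos=(1,9), heading=0, pen down
BK 15: (1,9) -> (-14,9) [heading=0, draw]
BK 20: (-14,9) -> (-34,9) [heading=0, draw]
BK 11: (-34,9) -> (-45,9) [heading=0, draw]
RT 270: heading 0 -> 90
BK 12: (-45,9) -> (-45,-3) [heading=90, draw]
RT 90: heading 90 -> 0
FD 5: (-45,-3) -> (-40,-3) [heading=0, draw]
Final: pos=(-40,-3), heading=0, 5 segment(s) drawn

Segment endpoints: x in {-45, -40, -34, -14, 1}, y in {-3, -3, 9}
xmin=-45, ymin=-3, xmax=1, ymax=9

Answer: -45 -3 1 9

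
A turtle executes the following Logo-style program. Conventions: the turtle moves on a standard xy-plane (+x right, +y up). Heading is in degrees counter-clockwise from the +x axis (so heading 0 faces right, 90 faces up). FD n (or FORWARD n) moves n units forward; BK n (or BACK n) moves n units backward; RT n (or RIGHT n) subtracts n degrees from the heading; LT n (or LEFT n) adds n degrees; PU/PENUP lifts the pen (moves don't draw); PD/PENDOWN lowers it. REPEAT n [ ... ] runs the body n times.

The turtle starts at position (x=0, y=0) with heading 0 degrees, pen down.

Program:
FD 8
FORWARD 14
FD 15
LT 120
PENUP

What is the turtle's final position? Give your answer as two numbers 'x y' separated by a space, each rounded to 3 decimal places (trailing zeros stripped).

Answer: 37 0

Derivation:
Executing turtle program step by step:
Start: pos=(0,0), heading=0, pen down
FD 8: (0,0) -> (8,0) [heading=0, draw]
FD 14: (8,0) -> (22,0) [heading=0, draw]
FD 15: (22,0) -> (37,0) [heading=0, draw]
LT 120: heading 0 -> 120
PU: pen up
Final: pos=(37,0), heading=120, 3 segment(s) drawn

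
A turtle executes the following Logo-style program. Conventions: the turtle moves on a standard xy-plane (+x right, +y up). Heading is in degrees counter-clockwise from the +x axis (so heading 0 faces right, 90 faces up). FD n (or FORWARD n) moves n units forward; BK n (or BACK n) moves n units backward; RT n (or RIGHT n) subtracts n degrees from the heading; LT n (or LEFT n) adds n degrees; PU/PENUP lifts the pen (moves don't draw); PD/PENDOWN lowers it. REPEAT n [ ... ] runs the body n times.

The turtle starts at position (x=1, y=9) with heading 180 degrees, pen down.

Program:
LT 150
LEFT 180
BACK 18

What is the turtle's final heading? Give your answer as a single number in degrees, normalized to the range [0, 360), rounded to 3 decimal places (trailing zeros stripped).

Executing turtle program step by step:
Start: pos=(1,9), heading=180, pen down
LT 150: heading 180 -> 330
LT 180: heading 330 -> 150
BK 18: (1,9) -> (16.588,0) [heading=150, draw]
Final: pos=(16.588,0), heading=150, 1 segment(s) drawn

Answer: 150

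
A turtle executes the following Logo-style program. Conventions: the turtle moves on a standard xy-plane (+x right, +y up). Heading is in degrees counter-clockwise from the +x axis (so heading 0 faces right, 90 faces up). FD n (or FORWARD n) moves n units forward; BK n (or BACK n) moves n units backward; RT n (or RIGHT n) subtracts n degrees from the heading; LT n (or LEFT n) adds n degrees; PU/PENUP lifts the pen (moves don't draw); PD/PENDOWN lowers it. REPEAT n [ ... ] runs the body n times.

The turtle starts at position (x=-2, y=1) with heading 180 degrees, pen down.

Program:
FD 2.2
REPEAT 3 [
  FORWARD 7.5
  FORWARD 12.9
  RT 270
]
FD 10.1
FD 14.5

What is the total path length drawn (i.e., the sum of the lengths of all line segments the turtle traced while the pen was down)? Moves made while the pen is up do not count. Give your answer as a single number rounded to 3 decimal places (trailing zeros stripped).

Answer: 88

Derivation:
Executing turtle program step by step:
Start: pos=(-2,1), heading=180, pen down
FD 2.2: (-2,1) -> (-4.2,1) [heading=180, draw]
REPEAT 3 [
  -- iteration 1/3 --
  FD 7.5: (-4.2,1) -> (-11.7,1) [heading=180, draw]
  FD 12.9: (-11.7,1) -> (-24.6,1) [heading=180, draw]
  RT 270: heading 180 -> 270
  -- iteration 2/3 --
  FD 7.5: (-24.6,1) -> (-24.6,-6.5) [heading=270, draw]
  FD 12.9: (-24.6,-6.5) -> (-24.6,-19.4) [heading=270, draw]
  RT 270: heading 270 -> 0
  -- iteration 3/3 --
  FD 7.5: (-24.6,-19.4) -> (-17.1,-19.4) [heading=0, draw]
  FD 12.9: (-17.1,-19.4) -> (-4.2,-19.4) [heading=0, draw]
  RT 270: heading 0 -> 90
]
FD 10.1: (-4.2,-19.4) -> (-4.2,-9.3) [heading=90, draw]
FD 14.5: (-4.2,-9.3) -> (-4.2,5.2) [heading=90, draw]
Final: pos=(-4.2,5.2), heading=90, 9 segment(s) drawn

Segment lengths:
  seg 1: (-2,1) -> (-4.2,1), length = 2.2
  seg 2: (-4.2,1) -> (-11.7,1), length = 7.5
  seg 3: (-11.7,1) -> (-24.6,1), length = 12.9
  seg 4: (-24.6,1) -> (-24.6,-6.5), length = 7.5
  seg 5: (-24.6,-6.5) -> (-24.6,-19.4), length = 12.9
  seg 6: (-24.6,-19.4) -> (-17.1,-19.4), length = 7.5
  seg 7: (-17.1,-19.4) -> (-4.2,-19.4), length = 12.9
  seg 8: (-4.2,-19.4) -> (-4.2,-9.3), length = 10.1
  seg 9: (-4.2,-9.3) -> (-4.2,5.2), length = 14.5
Total = 88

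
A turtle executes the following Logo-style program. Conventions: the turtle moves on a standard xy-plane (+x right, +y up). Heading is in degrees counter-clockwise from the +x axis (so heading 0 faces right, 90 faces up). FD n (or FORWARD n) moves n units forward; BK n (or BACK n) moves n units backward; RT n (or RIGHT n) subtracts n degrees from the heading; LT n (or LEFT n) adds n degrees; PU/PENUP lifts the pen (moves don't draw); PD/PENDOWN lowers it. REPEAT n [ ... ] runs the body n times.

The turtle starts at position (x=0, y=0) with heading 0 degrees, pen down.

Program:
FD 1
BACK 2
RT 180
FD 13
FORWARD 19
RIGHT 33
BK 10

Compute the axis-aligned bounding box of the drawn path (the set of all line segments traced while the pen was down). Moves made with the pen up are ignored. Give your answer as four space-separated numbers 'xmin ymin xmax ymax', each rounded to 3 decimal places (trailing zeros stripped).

Executing turtle program step by step:
Start: pos=(0,0), heading=0, pen down
FD 1: (0,0) -> (1,0) [heading=0, draw]
BK 2: (1,0) -> (-1,0) [heading=0, draw]
RT 180: heading 0 -> 180
FD 13: (-1,0) -> (-14,0) [heading=180, draw]
FD 19: (-14,0) -> (-33,0) [heading=180, draw]
RT 33: heading 180 -> 147
BK 10: (-33,0) -> (-24.613,-5.446) [heading=147, draw]
Final: pos=(-24.613,-5.446), heading=147, 5 segment(s) drawn

Segment endpoints: x in {-33, -24.613, -14, -1, 0, 1}, y in {-5.446, 0, 0, 0}
xmin=-33, ymin=-5.446, xmax=1, ymax=0

Answer: -33 -5.446 1 0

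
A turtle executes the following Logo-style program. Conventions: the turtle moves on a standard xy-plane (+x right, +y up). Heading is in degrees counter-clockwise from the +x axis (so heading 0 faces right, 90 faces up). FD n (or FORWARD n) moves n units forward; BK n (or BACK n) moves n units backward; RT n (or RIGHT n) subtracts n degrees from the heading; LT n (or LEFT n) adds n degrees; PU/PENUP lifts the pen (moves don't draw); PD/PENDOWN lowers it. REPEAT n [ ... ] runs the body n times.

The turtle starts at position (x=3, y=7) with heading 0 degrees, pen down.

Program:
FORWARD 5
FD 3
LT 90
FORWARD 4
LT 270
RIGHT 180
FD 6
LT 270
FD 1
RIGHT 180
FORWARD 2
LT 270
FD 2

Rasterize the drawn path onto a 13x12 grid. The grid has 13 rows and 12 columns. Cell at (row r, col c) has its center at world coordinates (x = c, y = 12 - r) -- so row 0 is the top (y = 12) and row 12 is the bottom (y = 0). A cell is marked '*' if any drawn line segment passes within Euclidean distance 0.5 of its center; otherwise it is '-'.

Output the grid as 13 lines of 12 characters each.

Segment 0: (3,7) -> (8,7)
Segment 1: (8,7) -> (11,7)
Segment 2: (11,7) -> (11,11)
Segment 3: (11,11) -> (5,11)
Segment 4: (5,11) -> (5,12)
Segment 5: (5,12) -> (5,10)
Segment 6: (5,10) -> (3,10)

Answer: -----*------
-----*******
---***-----*
-----------*
-----------*
---*********
------------
------------
------------
------------
------------
------------
------------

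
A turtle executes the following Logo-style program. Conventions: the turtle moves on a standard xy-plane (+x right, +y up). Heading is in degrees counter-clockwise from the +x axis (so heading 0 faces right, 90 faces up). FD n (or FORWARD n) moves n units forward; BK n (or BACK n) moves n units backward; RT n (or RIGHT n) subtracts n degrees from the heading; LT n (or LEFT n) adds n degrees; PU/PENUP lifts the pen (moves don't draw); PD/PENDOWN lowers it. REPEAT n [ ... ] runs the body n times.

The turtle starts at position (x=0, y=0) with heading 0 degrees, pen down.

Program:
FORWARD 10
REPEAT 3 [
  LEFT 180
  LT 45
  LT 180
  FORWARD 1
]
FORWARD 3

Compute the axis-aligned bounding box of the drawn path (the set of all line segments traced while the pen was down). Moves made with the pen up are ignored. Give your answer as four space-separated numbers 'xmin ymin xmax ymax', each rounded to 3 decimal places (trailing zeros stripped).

Executing turtle program step by step:
Start: pos=(0,0), heading=0, pen down
FD 10: (0,0) -> (10,0) [heading=0, draw]
REPEAT 3 [
  -- iteration 1/3 --
  LT 180: heading 0 -> 180
  LT 45: heading 180 -> 225
  LT 180: heading 225 -> 45
  FD 1: (10,0) -> (10.707,0.707) [heading=45, draw]
  -- iteration 2/3 --
  LT 180: heading 45 -> 225
  LT 45: heading 225 -> 270
  LT 180: heading 270 -> 90
  FD 1: (10.707,0.707) -> (10.707,1.707) [heading=90, draw]
  -- iteration 3/3 --
  LT 180: heading 90 -> 270
  LT 45: heading 270 -> 315
  LT 180: heading 315 -> 135
  FD 1: (10.707,1.707) -> (10,2.414) [heading=135, draw]
]
FD 3: (10,2.414) -> (7.879,4.536) [heading=135, draw]
Final: pos=(7.879,4.536), heading=135, 5 segment(s) drawn

Segment endpoints: x in {0, 7.879, 10, 10, 10.707}, y in {0, 0.707, 1.707, 2.414, 4.536}
xmin=0, ymin=0, xmax=10.707, ymax=4.536

Answer: 0 0 10.707 4.536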